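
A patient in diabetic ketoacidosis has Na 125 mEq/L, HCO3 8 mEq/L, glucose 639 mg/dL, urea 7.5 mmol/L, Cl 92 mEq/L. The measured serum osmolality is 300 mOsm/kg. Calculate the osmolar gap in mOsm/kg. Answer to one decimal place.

7.0 mOsm/kg

Calculated osmolality = 2·Na + glucose/18 + urea
= 2·125 + 639/18 + 7.5
= 250 + 35.50 + 7.50
= 293 mOsm/kg ≈ 293.0 mOsm/kg
Osmolar gap = measured − calculated = 300 − 293.0 = 7.0 mOsm/kg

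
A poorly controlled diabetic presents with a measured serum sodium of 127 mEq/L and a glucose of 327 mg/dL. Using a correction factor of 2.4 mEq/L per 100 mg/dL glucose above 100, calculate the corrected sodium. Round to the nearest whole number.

132 mEq/L

Corrected Na = measured Na + 2.4 · (glucose − 100)/100
= 127 + 2.4 · (327 − 100)/100
= 127 + 5.4
= 132.4 mEq/L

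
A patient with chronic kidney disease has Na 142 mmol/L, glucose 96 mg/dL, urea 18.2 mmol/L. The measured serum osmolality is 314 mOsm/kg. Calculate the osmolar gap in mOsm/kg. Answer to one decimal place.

6.5 mOsm/kg

Calculated osmolality = 2·Na + glucose/18 + urea
= 2·142 + 96/18 + 18.2
= 284 + 5.33 + 18.20
= 307.53 mOsm/kg ≈ 307.5 mOsm/kg
Osmolar gap = measured − calculated = 314 − 307.5 = 6.5 mOsm/kg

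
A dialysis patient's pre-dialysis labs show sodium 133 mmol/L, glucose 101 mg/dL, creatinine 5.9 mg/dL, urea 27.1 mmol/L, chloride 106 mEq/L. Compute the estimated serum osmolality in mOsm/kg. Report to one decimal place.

298.7 mOsm/kg

Calculated osmolality = 2·Na + glucose/18 + urea
= 2·133 + 101/18 + 27.1
= 266 + 5.61 + 27.10
= 298.71 mOsm/kg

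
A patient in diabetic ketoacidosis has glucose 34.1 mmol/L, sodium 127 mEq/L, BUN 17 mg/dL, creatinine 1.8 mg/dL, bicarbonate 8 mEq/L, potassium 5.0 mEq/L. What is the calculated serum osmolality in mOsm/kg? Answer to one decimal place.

294.2 mOsm/kg

Calculated osmolality = 2·Na + glucose + BUN/2.8
= 2·127 + 34.1 + 17/2.8
= 254 + 34.10 + 6.07
= 294.17 mOsm/kg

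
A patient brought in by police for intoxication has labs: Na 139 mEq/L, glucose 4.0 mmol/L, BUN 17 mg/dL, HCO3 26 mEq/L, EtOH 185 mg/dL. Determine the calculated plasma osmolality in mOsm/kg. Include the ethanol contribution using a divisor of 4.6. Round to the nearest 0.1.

Calculated osmolality = 2·Na + glucose + BUN/2.8 + ethanol/4.6
= 2·139 + 4 + 17/2.8 + 185/4.6
= 278 + 4 + 6.07 + 40.22
= 328.29 mOsm/kg

328.3 mOsm/kg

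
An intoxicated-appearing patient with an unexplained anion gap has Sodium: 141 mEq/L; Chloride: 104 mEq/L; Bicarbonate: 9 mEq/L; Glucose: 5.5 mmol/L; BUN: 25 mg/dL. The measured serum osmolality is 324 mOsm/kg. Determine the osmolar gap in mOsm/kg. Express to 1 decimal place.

Calculated osmolality = 2·Na + glucose + BUN/2.8
= 2·141 + 5.5 + 25/2.8
= 282 + 5.50 + 8.93
= 296.43 mOsm/kg ≈ 296.4 mOsm/kg
Osmolar gap = measured − calculated = 324 − 296.4 = 27.6 mOsm/kg

27.6 mOsm/kg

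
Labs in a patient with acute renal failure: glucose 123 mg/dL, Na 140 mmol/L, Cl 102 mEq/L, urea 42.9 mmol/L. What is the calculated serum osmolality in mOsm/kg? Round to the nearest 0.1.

329.7 mOsm/kg

Calculated osmolality = 2·Na + glucose/18 + urea
= 2·140 + 123/18 + 42.9
= 280 + 6.83 + 42.90
= 329.73 mOsm/kg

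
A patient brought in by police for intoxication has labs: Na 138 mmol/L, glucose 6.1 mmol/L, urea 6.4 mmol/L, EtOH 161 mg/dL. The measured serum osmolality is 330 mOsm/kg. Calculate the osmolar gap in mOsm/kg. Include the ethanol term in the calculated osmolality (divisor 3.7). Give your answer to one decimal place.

Calculated osmolality = 2·Na + glucose + urea + ethanol/3.7
= 2·138 + 6.1 + 6.4 + 161/3.7
= 276 + 6.10 + 6.40 + 43.51
= 332.01 mOsm/kg ≈ 332.0 mOsm/kg
Osmolar gap = measured − calculated = 330 − 332.0 = -2.0 mOsm/kg

-2.0 mOsm/kg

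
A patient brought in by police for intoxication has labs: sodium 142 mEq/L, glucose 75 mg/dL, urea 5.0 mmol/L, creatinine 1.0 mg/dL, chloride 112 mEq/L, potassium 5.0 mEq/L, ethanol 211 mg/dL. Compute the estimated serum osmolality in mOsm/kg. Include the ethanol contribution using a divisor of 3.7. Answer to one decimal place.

Calculated osmolality = 2·Na + glucose/18 + urea + ethanol/3.7
= 2·142 + 75/18 + 5 + 211/3.7
= 284 + 4.17 + 5 + 57.03
= 350.2 mOsm/kg

350.2 mOsm/kg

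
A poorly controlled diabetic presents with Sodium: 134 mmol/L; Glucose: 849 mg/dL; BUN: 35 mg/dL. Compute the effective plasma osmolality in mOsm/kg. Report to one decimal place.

Effective osmolality excludes urea (freely permeant across cell membranes):
2·Na + glucose/18
= 2·134 + 849/18
= 268 + 47.17
= 315.17 mOsm/kg

315.2 mOsm/kg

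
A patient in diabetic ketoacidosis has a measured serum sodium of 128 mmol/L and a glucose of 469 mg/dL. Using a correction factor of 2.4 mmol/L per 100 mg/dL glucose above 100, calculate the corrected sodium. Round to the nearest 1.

137 mmol/L

Corrected Na = measured Na + 2.4 · (glucose − 100)/100
= 128 + 2.4 · (469 − 100)/100
= 128 + 8.9
= 136.9 mmol/L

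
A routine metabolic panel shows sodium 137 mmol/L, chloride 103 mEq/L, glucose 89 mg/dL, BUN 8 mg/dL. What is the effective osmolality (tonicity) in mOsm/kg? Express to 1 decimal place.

278.9 mOsm/kg

Effective osmolality excludes urea (freely permeant across cell membranes):
2·Na + glucose/18
= 2·137 + 89/18
= 274 + 4.94
= 278.94 mOsm/kg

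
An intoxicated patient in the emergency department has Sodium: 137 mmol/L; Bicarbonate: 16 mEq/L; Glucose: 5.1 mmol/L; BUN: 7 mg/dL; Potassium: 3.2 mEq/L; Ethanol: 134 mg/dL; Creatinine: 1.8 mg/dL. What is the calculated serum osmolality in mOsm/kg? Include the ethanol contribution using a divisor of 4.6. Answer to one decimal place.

Calculated osmolality = 2·Na + glucose + BUN/2.8 + ethanol/4.6
= 2·137 + 5.1 + 7/2.8 + 134/4.6
= 274 + 5.10 + 2.50 + 29.13
= 310.73 mOsm/kg

310.7 mOsm/kg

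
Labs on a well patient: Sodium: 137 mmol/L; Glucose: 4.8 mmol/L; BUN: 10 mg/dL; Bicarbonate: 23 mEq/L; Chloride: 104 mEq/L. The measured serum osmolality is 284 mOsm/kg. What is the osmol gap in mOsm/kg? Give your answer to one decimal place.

1.6 mOsm/kg

Calculated osmolality = 2·Na + glucose + BUN/2.8
= 2·137 + 4.8 + 10/2.8
= 274 + 4.80 + 3.57
= 282.37 mOsm/kg ≈ 282.4 mOsm/kg
Osmolar gap = measured − calculated = 284 − 282.4 = 1.6 mOsm/kg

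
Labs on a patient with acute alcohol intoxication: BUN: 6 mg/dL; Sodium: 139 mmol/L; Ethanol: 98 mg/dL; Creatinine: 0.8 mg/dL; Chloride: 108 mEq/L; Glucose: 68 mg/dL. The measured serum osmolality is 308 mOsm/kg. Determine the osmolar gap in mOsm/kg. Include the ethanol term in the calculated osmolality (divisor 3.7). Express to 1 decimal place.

-2.4 mOsm/kg

Calculated osmolality = 2·Na + glucose/18 + BUN/2.8 + ethanol/3.7
= 2·139 + 68/18 + 6/2.8 + 98/3.7
= 278 + 3.78 + 2.14 + 26.49
= 310.41 mOsm/kg ≈ 310.4 mOsm/kg
Osmolar gap = measured − calculated = 308 − 310.4 = -2.4 mOsm/kg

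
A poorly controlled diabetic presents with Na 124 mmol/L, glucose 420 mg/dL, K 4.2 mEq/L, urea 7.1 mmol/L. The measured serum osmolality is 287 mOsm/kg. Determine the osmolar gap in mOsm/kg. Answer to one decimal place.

Calculated osmolality = 2·Na + glucose/18 + urea
= 2·124 + 420/18 + 7.1
= 248 + 23.33 + 7.10
= 278.43 mOsm/kg ≈ 278.4 mOsm/kg
Osmolar gap = measured − calculated = 287 − 278.4 = 8.6 mOsm/kg

8.6 mOsm/kg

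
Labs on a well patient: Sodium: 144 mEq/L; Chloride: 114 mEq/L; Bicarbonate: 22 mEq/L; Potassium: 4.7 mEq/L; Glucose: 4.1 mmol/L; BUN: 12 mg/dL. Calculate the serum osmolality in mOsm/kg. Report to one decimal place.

Calculated osmolality = 2·Na + glucose + BUN/2.8
= 2·144 + 4.1 + 12/2.8
= 288 + 4.10 + 4.29
= 296.39 mOsm/kg

296.4 mOsm/kg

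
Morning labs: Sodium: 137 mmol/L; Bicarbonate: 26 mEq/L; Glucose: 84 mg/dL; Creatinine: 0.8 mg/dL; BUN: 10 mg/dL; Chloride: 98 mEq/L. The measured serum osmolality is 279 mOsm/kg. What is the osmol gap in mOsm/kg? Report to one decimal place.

-3.2 mOsm/kg

Calculated osmolality = 2·Na + glucose/18 + BUN/2.8
= 2·137 + 84/18 + 10/2.8
= 274 + 4.67 + 3.57
= 282.24 mOsm/kg ≈ 282.2 mOsm/kg
Osmolar gap = measured − calculated = 279 − 282.2 = -3.2 mOsm/kg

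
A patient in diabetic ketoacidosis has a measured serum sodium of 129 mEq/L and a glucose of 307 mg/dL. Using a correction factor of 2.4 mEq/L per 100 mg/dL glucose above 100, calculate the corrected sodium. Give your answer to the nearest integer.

Corrected Na = measured Na + 2.4 · (glucose − 100)/100
= 129 + 2.4 · (307 − 100)/100
= 129 + 5
= 134 mEq/L

134 mEq/L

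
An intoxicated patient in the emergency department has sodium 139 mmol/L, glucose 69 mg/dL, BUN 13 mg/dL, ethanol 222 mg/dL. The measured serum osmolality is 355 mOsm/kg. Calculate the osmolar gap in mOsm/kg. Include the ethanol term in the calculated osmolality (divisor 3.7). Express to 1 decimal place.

Calculated osmolality = 2·Na + glucose/18 + BUN/2.8 + ethanol/3.7
= 2·139 + 69/18 + 13/2.8 + 222/3.7
= 278 + 3.83 + 4.64 + 60
= 346.47 mOsm/kg ≈ 346.5 mOsm/kg
Osmolar gap = measured − calculated = 355 − 346.5 = 8.5 mOsm/kg

8.5 mOsm/kg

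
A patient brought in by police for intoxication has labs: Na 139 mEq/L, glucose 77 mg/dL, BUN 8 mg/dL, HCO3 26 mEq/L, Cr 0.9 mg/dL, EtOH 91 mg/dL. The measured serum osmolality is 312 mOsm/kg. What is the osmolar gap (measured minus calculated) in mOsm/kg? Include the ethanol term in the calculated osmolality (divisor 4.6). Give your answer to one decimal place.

Calculated osmolality = 2·Na + glucose/18 + BUN/2.8 + ethanol/4.6
= 2·139 + 77/18 + 8/2.8 + 91/4.6
= 278 + 4.28 + 2.86 + 19.78
= 304.92 mOsm/kg ≈ 304.9 mOsm/kg
Osmolar gap = measured − calculated = 312 − 304.9 = 7.1 mOsm/kg

7.1 mOsm/kg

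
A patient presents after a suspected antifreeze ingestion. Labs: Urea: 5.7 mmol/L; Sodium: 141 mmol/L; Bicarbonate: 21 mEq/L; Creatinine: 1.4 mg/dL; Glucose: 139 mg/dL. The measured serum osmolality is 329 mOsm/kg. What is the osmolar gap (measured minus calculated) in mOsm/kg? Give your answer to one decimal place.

Calculated osmolality = 2·Na + glucose/18 + urea
= 2·141 + 139/18 + 5.7
= 282 + 7.72 + 5.70
= 295.42 mOsm/kg ≈ 295.4 mOsm/kg
Osmolar gap = measured − calculated = 329 − 295.4 = 33.6 mOsm/kg

33.6 mOsm/kg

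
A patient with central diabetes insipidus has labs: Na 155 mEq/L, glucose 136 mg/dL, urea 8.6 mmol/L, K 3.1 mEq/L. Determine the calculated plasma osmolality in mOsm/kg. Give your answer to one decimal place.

326.2 mOsm/kg

Calculated osmolality = 2·Na + glucose/18 + urea
= 2·155 + 136/18 + 8.6
= 310 + 7.56 + 8.60
= 326.16 mOsm/kg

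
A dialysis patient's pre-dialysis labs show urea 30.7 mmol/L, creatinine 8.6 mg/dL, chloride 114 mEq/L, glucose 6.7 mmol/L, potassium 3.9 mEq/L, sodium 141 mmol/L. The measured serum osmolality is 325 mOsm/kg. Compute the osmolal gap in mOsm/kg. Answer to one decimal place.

Calculated osmolality = 2·Na + glucose + urea
= 2·141 + 6.7 + 30.7
= 282 + 6.70 + 30.70
= 319.4 mOsm/kg ≈ 319.4 mOsm/kg
Osmolar gap = measured − calculated = 325 − 319.4 = 5.6 mOsm/kg

5.6 mOsm/kg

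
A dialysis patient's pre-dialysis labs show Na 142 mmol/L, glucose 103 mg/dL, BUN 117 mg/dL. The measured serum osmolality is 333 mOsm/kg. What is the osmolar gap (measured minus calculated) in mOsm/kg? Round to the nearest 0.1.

1.5 mOsm/kg

Calculated osmolality = 2·Na + glucose/18 + BUN/2.8
= 2·142 + 103/18 + 117/2.8
= 284 + 5.72 + 41.79
= 331.51 mOsm/kg ≈ 331.5 mOsm/kg
Osmolar gap = measured − calculated = 333 − 331.5 = 1.5 mOsm/kg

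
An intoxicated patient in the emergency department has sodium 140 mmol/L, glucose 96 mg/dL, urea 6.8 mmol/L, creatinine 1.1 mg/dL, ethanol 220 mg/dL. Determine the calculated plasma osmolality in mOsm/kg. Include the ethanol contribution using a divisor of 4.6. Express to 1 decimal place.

340.0 mOsm/kg

Calculated osmolality = 2·Na + glucose/18 + urea + ethanol/4.6
= 2·140 + 96/18 + 6.8 + 220/4.6
= 280 + 5.33 + 6.80 + 47.83
= 339.96 mOsm/kg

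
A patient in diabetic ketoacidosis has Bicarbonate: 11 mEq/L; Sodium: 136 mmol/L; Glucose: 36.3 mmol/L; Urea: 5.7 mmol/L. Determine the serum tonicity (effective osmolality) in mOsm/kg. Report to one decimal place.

Effective osmolality excludes urea (freely permeant across cell membranes):
2·Na + glucose
= 2·136 + 36.3
= 272 + 36.3
= 308.3 mOsm/kg

308.3 mOsm/kg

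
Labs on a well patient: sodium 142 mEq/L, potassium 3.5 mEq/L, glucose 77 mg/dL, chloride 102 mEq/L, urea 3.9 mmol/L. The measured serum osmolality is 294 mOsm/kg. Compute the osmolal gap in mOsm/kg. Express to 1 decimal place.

Calculated osmolality = 2·Na + glucose/18 + urea
= 2·142 + 77/18 + 3.9
= 284 + 4.28 + 3.90
= 292.18 mOsm/kg ≈ 292.2 mOsm/kg
Osmolar gap = measured − calculated = 294 − 292.2 = 1.8 mOsm/kg

1.8 mOsm/kg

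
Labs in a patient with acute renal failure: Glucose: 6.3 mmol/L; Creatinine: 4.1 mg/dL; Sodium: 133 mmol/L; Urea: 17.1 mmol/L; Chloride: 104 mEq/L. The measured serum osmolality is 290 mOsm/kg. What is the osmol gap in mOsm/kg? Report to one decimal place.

0.6 mOsm/kg

Calculated osmolality = 2·Na + glucose + urea
= 2·133 + 6.3 + 17.1
= 266 + 6.30 + 17.10
= 289.4 mOsm/kg ≈ 289.4 mOsm/kg
Osmolar gap = measured − calculated = 290 − 289.4 = 0.6 mOsm/kg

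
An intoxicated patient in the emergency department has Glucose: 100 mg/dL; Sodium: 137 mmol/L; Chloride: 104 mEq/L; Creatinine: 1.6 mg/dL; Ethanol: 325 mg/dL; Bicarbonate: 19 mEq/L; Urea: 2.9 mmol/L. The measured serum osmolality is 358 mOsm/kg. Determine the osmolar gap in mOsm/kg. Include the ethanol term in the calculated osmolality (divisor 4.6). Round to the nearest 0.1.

Calculated osmolality = 2·Na + glucose/18 + urea + ethanol/4.6
= 2·137 + 100/18 + 2.9 + 325/4.6
= 274 + 5.56 + 2.90 + 70.65
= 353.11 mOsm/kg ≈ 353.1 mOsm/kg
Osmolar gap = measured − calculated = 358 − 353.1 = 4.9 mOsm/kg

4.9 mOsm/kg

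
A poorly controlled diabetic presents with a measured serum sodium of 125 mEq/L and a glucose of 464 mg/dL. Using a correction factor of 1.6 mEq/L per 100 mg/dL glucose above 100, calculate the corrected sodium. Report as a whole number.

131 mEq/L

Corrected Na = measured Na + 1.6 · (glucose − 100)/100
= 125 + 1.6 · (464 − 100)/100
= 125 + 5.8
= 130.8 mEq/L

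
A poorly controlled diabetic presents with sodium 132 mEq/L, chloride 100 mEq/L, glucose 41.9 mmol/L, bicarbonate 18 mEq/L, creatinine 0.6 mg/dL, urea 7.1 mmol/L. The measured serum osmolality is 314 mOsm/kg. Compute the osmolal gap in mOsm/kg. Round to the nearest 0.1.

Calculated osmolality = 2·Na + glucose + urea
= 2·132 + 41.9 + 7.1
= 264 + 41.90 + 7.10
= 313 mOsm/kg ≈ 313.0 mOsm/kg
Osmolar gap = measured − calculated = 314 − 313.0 = 1.0 mOsm/kg

1.0 mOsm/kg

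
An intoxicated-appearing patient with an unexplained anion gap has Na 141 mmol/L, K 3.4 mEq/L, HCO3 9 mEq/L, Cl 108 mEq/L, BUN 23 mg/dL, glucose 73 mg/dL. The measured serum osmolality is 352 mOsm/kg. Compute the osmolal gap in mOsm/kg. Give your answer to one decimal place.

57.7 mOsm/kg

Calculated osmolality = 2·Na + glucose/18 + BUN/2.8
= 2·141 + 73/18 + 23/2.8
= 282 + 4.06 + 8.21
= 294.27 mOsm/kg ≈ 294.3 mOsm/kg
Osmolar gap = measured − calculated = 352 − 294.3 = 57.7 mOsm/kg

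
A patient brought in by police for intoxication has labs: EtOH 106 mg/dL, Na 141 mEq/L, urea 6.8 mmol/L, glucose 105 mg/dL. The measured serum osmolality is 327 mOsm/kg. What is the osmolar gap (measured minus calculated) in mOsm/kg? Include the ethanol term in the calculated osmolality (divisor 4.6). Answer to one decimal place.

Calculated osmolality = 2·Na + glucose/18 + urea + ethanol/4.6
= 2·141 + 105/18 + 6.8 + 106/4.6
= 282 + 5.83 + 6.80 + 23.04
= 317.67 mOsm/kg ≈ 317.7 mOsm/kg
Osmolar gap = measured − calculated = 327 − 317.7 = 9.3 mOsm/kg

9.3 mOsm/kg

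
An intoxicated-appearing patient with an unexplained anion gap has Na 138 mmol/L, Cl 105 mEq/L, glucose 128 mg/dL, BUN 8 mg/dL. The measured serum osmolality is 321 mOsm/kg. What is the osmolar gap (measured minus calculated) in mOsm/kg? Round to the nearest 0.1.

35.0 mOsm/kg

Calculated osmolality = 2·Na + glucose/18 + BUN/2.8
= 2·138 + 128/18 + 8/2.8
= 276 + 7.11 + 2.86
= 285.97 mOsm/kg ≈ 286.0 mOsm/kg
Osmolar gap = measured − calculated = 321 − 286.0 = 35.0 mOsm/kg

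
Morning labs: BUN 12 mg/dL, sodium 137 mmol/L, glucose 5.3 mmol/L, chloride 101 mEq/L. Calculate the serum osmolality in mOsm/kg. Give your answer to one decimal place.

283.6 mOsm/kg

Calculated osmolality = 2·Na + glucose + BUN/2.8
= 2·137 + 5.3 + 12/2.8
= 274 + 5.30 + 4.29
= 283.59 mOsm/kg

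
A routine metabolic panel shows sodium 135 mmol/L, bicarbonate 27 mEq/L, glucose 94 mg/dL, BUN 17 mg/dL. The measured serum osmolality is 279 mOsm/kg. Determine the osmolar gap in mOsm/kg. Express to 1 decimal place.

Calculated osmolality = 2·Na + glucose/18 + BUN/2.8
= 2·135 + 94/18 + 17/2.8
= 270 + 5.22 + 6.07
= 281.29 mOsm/kg ≈ 281.3 mOsm/kg
Osmolar gap = measured − calculated = 279 − 281.3 = -2.3 mOsm/kg

-2.3 mOsm/kg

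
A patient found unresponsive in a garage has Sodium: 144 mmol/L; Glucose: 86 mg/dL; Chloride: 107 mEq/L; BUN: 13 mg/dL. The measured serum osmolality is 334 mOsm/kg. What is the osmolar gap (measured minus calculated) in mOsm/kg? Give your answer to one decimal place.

Calculated osmolality = 2·Na + glucose/18 + BUN/2.8
= 2·144 + 86/18 + 13/2.8
= 288 + 4.78 + 4.64
= 297.42 mOsm/kg ≈ 297.4 mOsm/kg
Osmolar gap = measured − calculated = 334 − 297.4 = 36.6 mOsm/kg

36.6 mOsm/kg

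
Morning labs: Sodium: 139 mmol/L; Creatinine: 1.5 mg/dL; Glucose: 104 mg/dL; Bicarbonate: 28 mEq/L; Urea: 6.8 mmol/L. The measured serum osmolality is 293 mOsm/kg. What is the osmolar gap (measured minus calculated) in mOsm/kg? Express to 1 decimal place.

2.4 mOsm/kg

Calculated osmolality = 2·Na + glucose/18 + urea
= 2·139 + 104/18 + 6.8
= 278 + 5.78 + 6.80
= 290.58 mOsm/kg ≈ 290.6 mOsm/kg
Osmolar gap = measured − calculated = 293 − 290.6 = 2.4 mOsm/kg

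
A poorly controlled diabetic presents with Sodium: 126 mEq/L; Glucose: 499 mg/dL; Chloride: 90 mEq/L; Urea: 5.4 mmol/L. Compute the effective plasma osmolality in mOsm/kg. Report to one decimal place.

Effective osmolality excludes urea (freely permeant across cell membranes):
2·Na + glucose/18
= 2·126 + 499/18
= 252 + 27.72
= 279.72 mOsm/kg

279.7 mOsm/kg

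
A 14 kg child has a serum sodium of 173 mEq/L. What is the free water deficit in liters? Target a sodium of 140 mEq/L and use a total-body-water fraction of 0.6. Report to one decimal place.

2.0 L

TBW = 0.6 · 14 = 8.4 L
Free water deficit = TBW · (Na/140 − 1)
= 8.4 · (173/140 − 1)
= 8.4 · 0.2357
= 1.98 L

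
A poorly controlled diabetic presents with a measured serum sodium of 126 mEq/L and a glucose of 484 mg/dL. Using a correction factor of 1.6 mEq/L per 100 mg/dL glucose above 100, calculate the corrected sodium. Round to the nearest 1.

132 mEq/L

Corrected Na = measured Na + 1.6 · (glucose − 100)/100
= 126 + 1.6 · (484 − 100)/100
= 126 + 6.1
= 132.1 mEq/L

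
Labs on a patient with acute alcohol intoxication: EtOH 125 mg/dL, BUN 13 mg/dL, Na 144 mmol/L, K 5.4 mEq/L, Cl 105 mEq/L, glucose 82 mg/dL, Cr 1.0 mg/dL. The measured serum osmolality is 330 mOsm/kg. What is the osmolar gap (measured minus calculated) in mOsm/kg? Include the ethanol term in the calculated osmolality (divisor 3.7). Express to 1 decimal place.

Calculated osmolality = 2·Na + glucose/18 + BUN/2.8 + ethanol/3.7
= 2·144 + 82/18 + 13/2.8 + 125/3.7
= 288 + 4.56 + 4.64 + 33.78
= 330.98 mOsm/kg ≈ 331.0 mOsm/kg
Osmolar gap = measured − calculated = 330 − 331.0 = -1.0 mOsm/kg

-1.0 mOsm/kg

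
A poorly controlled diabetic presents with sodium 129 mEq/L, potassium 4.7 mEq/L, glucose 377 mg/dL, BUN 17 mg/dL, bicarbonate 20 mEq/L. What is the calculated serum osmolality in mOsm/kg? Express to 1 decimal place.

285.0 mOsm/kg

Calculated osmolality = 2·Na + glucose/18 + BUN/2.8
= 2·129 + 377/18 + 17/2.8
= 258 + 20.94 + 6.07
= 285.01 mOsm/kg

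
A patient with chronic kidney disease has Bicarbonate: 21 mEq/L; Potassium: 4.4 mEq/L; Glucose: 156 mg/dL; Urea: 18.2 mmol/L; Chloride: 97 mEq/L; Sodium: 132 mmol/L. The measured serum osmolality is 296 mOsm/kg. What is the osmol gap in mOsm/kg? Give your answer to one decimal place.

Calculated osmolality = 2·Na + glucose/18 + urea
= 2·132 + 156/18 + 18.2
= 264 + 8.67 + 18.20
= 290.87 mOsm/kg ≈ 290.9 mOsm/kg
Osmolar gap = measured − calculated = 296 − 290.9 = 5.1 mOsm/kg

5.1 mOsm/kg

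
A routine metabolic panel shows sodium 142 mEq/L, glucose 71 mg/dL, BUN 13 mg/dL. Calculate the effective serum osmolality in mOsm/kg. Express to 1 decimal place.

Effective osmolality excludes urea (freely permeant across cell membranes):
2·Na + glucose/18
= 2·142 + 71/18
= 284 + 3.94
= 287.94 mOsm/kg

287.9 mOsm/kg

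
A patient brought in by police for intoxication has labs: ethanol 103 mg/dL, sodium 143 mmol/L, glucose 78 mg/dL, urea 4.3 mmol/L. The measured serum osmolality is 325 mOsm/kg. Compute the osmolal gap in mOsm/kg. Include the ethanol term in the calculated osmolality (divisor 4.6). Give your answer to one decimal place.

8.0 mOsm/kg

Calculated osmolality = 2·Na + glucose/18 + urea + ethanol/4.6
= 2·143 + 78/18 + 4.3 + 103/4.6
= 286 + 4.33 + 4.30 + 22.39
= 317.02 mOsm/kg ≈ 317.0 mOsm/kg
Osmolar gap = measured − calculated = 325 − 317.0 = 8.0 mOsm/kg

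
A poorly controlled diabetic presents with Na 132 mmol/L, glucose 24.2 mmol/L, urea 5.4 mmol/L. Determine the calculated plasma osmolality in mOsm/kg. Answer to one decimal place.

Calculated osmolality = 2·Na + glucose + urea
= 2·132 + 24.2 + 5.4
= 264 + 24.20 + 5.40
= 293.6 mOsm/kg

293.6 mOsm/kg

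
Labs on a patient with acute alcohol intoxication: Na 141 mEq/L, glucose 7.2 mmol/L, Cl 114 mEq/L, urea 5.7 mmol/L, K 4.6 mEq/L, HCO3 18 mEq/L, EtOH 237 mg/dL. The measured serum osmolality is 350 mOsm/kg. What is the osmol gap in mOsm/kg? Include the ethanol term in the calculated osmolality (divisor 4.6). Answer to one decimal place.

3.6 mOsm/kg

Calculated osmolality = 2·Na + glucose + urea + ethanol/4.6
= 2·141 + 7.2 + 5.7 + 237/4.6
= 282 + 7.20 + 5.70 + 51.52
= 346.42 mOsm/kg ≈ 346.4 mOsm/kg
Osmolar gap = measured − calculated = 350 − 346.4 = 3.6 mOsm/kg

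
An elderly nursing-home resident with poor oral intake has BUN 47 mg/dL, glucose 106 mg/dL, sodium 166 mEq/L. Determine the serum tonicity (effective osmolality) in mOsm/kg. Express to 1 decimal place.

337.9 mOsm/kg

Effective osmolality excludes urea (freely permeant across cell membranes):
2·Na + glucose/18
= 2·166 + 106/18
= 332 + 5.89
= 337.89 mOsm/kg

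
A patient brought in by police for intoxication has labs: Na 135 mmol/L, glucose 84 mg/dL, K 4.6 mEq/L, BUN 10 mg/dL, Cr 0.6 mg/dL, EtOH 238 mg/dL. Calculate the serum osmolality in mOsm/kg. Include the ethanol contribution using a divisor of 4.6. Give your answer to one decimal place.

330.0 mOsm/kg

Calculated osmolality = 2·Na + glucose/18 + BUN/2.8 + ethanol/4.6
= 2·135 + 84/18 + 10/2.8 + 238/4.6
= 270 + 4.67 + 3.57 + 51.74
= 329.98 mOsm/kg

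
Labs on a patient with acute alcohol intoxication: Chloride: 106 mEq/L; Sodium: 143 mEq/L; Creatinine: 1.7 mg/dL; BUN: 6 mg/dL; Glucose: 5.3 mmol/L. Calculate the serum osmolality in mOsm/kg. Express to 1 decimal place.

293.4 mOsm/kg

Calculated osmolality = 2·Na + glucose + BUN/2.8
= 2·143 + 5.3 + 6/2.8
= 286 + 5.30 + 2.14
= 293.44 mOsm/kg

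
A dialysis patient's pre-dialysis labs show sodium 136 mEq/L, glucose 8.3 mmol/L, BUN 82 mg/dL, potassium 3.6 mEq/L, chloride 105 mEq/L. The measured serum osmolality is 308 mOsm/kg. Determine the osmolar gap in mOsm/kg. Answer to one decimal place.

-1.6 mOsm/kg

Calculated osmolality = 2·Na + glucose + BUN/2.8
= 2·136 + 8.3 + 82/2.8
= 272 + 8.30 + 29.29
= 309.59 mOsm/kg ≈ 309.6 mOsm/kg
Osmolar gap = measured − calculated = 308 − 309.6 = -1.6 mOsm/kg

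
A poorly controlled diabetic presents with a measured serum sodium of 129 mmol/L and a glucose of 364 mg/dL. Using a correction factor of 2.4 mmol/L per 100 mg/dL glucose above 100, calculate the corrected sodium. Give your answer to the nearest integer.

Corrected Na = measured Na + 2.4 · (glucose − 100)/100
= 129 + 2.4 · (364 − 100)/100
= 129 + 6.3
= 135.3 mmol/L

135 mmol/L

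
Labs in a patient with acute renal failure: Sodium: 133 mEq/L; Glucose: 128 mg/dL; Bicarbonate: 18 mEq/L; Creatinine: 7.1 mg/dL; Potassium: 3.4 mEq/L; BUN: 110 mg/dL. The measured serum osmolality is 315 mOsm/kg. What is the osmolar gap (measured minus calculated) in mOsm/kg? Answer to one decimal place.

2.6 mOsm/kg

Calculated osmolality = 2·Na + glucose/18 + BUN/2.8
= 2·133 + 128/18 + 110/2.8
= 266 + 7.11 + 39.29
= 312.4 mOsm/kg ≈ 312.4 mOsm/kg
Osmolar gap = measured − calculated = 315 − 312.4 = 2.6 mOsm/kg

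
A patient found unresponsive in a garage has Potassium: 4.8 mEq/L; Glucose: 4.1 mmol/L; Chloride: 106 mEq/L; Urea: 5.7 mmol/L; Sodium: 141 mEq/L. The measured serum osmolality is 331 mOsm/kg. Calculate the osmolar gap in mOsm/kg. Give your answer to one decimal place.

39.2 mOsm/kg

Calculated osmolality = 2·Na + glucose + urea
= 2·141 + 4.1 + 5.7
= 282 + 4.10 + 5.70
= 291.8 mOsm/kg ≈ 291.8 mOsm/kg
Osmolar gap = measured − calculated = 331 − 291.8 = 39.2 mOsm/kg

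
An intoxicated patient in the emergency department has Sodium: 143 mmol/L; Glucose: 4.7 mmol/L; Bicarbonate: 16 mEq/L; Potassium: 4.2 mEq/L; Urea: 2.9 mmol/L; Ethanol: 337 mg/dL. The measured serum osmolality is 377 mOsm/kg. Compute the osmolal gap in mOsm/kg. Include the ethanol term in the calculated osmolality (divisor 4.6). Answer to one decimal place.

Calculated osmolality = 2·Na + glucose + urea + ethanol/4.6
= 2·143 + 4.7 + 2.9 + 337/4.6
= 286 + 4.70 + 2.90 + 73.26
= 366.86 mOsm/kg ≈ 366.9 mOsm/kg
Osmolar gap = measured − calculated = 377 − 366.9 = 10.1 mOsm/kg

10.1 mOsm/kg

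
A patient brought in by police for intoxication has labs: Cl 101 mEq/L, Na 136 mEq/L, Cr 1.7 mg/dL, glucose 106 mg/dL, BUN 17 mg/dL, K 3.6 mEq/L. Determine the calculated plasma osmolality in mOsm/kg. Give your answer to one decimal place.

284.0 mOsm/kg

Calculated osmolality = 2·Na + glucose/18 + BUN/2.8
= 2·136 + 106/18 + 17/2.8
= 272 + 5.89 + 6.07
= 283.96 mOsm/kg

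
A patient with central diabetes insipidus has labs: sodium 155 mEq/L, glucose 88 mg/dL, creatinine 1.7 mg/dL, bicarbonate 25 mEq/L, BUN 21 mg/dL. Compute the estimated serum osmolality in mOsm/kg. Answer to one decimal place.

322.4 mOsm/kg

Calculated osmolality = 2·Na + glucose/18 + BUN/2.8
= 2·155 + 88/18 + 21/2.8
= 310 + 4.89 + 7.50
= 322.39 mOsm/kg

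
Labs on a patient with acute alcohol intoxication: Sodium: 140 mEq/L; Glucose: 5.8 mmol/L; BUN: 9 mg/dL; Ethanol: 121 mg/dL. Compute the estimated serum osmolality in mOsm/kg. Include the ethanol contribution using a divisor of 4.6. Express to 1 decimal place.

Calculated osmolality = 2·Na + glucose + BUN/2.8 + ethanol/4.6
= 2·140 + 5.8 + 9/2.8 + 121/4.6
= 280 + 5.80 + 3.21 + 26.30
= 315.31 mOsm/kg

315.3 mOsm/kg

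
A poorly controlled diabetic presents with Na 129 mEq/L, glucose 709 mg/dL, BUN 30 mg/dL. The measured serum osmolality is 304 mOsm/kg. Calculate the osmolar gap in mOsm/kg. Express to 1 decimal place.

-4.1 mOsm/kg

Calculated osmolality = 2·Na + glucose/18 + BUN/2.8
= 2·129 + 709/18 + 30/2.8
= 258 + 39.39 + 10.71
= 308.1 mOsm/kg ≈ 308.1 mOsm/kg
Osmolar gap = measured − calculated = 304 − 308.1 = -4.1 mOsm/kg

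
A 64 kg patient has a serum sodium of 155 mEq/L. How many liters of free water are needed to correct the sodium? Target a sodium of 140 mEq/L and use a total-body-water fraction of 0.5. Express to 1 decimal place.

3.4 L

TBW = 0.5 · 64 = 32 L
Free water deficit = TBW · (Na/140 − 1)
= 32 · (155/140 − 1)
= 32 · 0.1071
= 3.43 L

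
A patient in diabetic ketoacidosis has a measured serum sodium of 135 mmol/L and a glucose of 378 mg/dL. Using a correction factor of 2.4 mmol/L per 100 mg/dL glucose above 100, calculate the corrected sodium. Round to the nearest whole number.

142 mmol/L

Corrected Na = measured Na + 2.4 · (glucose − 100)/100
= 135 + 2.4 · (378 − 100)/100
= 135 + 6.7
= 141.7 mmol/L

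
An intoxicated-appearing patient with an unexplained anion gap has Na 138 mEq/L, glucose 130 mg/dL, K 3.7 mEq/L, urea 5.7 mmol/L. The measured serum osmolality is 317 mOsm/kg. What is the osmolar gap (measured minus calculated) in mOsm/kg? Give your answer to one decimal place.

28.1 mOsm/kg

Calculated osmolality = 2·Na + glucose/18 + urea
= 2·138 + 130/18 + 5.7
= 276 + 7.22 + 5.70
= 288.92 mOsm/kg ≈ 288.9 mOsm/kg
Osmolar gap = measured − calculated = 317 − 288.9 = 28.1 mOsm/kg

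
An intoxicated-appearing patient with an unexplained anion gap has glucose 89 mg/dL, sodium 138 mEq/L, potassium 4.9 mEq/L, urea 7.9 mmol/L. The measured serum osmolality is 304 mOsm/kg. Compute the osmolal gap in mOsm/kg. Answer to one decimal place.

15.2 mOsm/kg

Calculated osmolality = 2·Na + glucose/18 + urea
= 2·138 + 89/18 + 7.9
= 276 + 4.94 + 7.90
= 288.84 mOsm/kg ≈ 288.8 mOsm/kg
Osmolar gap = measured − calculated = 304 − 288.8 = 15.2 mOsm/kg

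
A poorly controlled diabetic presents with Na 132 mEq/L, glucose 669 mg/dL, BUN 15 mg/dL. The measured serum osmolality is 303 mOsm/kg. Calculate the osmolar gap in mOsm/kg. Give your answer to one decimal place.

Calculated osmolality = 2·Na + glucose/18 + BUN/2.8
= 2·132 + 669/18 + 15/2.8
= 264 + 37.17 + 5.36
= 306.53 mOsm/kg ≈ 306.5 mOsm/kg
Osmolar gap = measured − calculated = 303 − 306.5 = -3.5 mOsm/kg

-3.5 mOsm/kg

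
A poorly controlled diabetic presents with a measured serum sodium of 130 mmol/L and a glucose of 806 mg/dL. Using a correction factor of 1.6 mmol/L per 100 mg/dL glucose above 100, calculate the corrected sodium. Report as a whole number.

141 mmol/L

Corrected Na = measured Na + 1.6 · (glucose − 100)/100
= 130 + 1.6 · (806 − 100)/100
= 130 + 11.3
= 141.3 mmol/L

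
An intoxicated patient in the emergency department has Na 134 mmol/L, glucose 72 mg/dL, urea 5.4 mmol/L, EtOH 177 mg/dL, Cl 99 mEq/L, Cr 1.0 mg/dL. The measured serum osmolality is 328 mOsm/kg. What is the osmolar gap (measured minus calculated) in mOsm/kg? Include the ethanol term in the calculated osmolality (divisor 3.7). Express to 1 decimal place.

Calculated osmolality = 2·Na + glucose/18 + urea + ethanol/3.7
= 2·134 + 72/18 + 5.4 + 177/3.7
= 268 + 4 + 5.40 + 47.84
= 325.24 mOsm/kg ≈ 325.2 mOsm/kg
Osmolar gap = measured − calculated = 328 − 325.2 = 2.8 mOsm/kg

2.8 mOsm/kg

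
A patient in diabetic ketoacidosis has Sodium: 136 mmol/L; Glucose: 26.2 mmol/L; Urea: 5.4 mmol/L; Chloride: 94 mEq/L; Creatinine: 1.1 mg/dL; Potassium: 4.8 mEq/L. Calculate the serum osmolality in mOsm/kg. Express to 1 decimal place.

303.6 mOsm/kg

Calculated osmolality = 2·Na + glucose + urea
= 2·136 + 26.2 + 5.4
= 272 + 26.20 + 5.40
= 303.6 mOsm/kg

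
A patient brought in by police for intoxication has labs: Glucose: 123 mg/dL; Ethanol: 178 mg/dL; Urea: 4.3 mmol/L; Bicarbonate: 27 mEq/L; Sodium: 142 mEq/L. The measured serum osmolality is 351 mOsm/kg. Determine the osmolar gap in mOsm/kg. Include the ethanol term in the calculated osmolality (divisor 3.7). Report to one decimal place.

7.8 mOsm/kg

Calculated osmolality = 2·Na + glucose/18 + urea + ethanol/3.7
= 2·142 + 123/18 + 4.3 + 178/3.7
= 284 + 6.83 + 4.30 + 48.11
= 343.24 mOsm/kg ≈ 343.2 mOsm/kg
Osmolar gap = measured − calculated = 351 − 343.2 = 7.8 mOsm/kg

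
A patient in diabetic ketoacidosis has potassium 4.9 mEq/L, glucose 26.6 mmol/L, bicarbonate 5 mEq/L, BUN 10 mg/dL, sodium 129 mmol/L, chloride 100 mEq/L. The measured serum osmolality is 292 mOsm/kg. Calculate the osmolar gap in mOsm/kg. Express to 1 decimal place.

Calculated osmolality = 2·Na + glucose + BUN/2.8
= 2·129 + 26.6 + 10/2.8
= 258 + 26.60 + 3.57
= 288.17 mOsm/kg ≈ 288.2 mOsm/kg
Osmolar gap = measured − calculated = 292 − 288.2 = 3.8 mOsm/kg

3.8 mOsm/kg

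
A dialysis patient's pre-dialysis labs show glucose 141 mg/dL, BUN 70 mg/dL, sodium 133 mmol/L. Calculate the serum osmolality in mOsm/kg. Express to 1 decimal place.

298.8 mOsm/kg

Calculated osmolality = 2·Na + glucose/18 + BUN/2.8
= 2·133 + 141/18 + 70/2.8
= 266 + 7.83 + 25
= 298.83 mOsm/kg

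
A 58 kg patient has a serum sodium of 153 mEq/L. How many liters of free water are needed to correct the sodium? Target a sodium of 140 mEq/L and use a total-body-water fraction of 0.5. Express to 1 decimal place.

TBW = 0.5 · 58 = 29 L
Free water deficit = TBW · (Na/140 − 1)
= 29 · (153/140 − 1)
= 29 · 0.0929
= 2.69 L

2.7 L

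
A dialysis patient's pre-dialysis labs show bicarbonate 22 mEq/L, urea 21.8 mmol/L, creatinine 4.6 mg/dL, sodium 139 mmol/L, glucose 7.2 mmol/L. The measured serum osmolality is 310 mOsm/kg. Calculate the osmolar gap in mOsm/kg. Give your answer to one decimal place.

Calculated osmolality = 2·Na + glucose + urea
= 2·139 + 7.2 + 21.8
= 278 + 7.20 + 21.80
= 307 mOsm/kg ≈ 307.0 mOsm/kg
Osmolar gap = measured − calculated = 310 − 307.0 = 3.0 mOsm/kg

3.0 mOsm/kg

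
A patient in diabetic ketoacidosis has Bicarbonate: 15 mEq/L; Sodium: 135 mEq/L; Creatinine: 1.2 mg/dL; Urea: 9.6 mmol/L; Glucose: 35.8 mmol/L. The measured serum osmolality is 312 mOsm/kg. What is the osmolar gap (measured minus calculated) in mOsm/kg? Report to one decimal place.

Calculated osmolality = 2·Na + glucose + urea
= 2·135 + 35.8 + 9.6
= 270 + 35.80 + 9.60
= 315.4 mOsm/kg ≈ 315.4 mOsm/kg
Osmolar gap = measured − calculated = 312 − 315.4 = -3.4 mOsm/kg

-3.4 mOsm/kg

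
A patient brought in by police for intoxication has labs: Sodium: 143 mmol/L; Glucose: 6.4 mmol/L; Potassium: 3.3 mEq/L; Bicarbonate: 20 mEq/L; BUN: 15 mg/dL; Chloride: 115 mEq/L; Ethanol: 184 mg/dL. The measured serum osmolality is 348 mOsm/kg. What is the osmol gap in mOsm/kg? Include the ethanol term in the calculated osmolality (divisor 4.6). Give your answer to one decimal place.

Calculated osmolality = 2·Na + glucose + BUN/2.8 + ethanol/4.6
= 2·143 + 6.4 + 15/2.8 + 184/4.6
= 286 + 6.40 + 5.36 + 40
= 337.76 mOsm/kg ≈ 337.8 mOsm/kg
Osmolar gap = measured − calculated = 348 − 337.8 = 10.2 mOsm/kg

10.2 mOsm/kg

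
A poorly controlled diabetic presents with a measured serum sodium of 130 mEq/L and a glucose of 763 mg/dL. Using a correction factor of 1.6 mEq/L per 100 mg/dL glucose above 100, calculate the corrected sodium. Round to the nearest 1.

Corrected Na = measured Na + 1.6 · (glucose − 100)/100
= 130 + 1.6 · (763 − 100)/100
= 130 + 10.6
= 140.6 mEq/L

141 mEq/L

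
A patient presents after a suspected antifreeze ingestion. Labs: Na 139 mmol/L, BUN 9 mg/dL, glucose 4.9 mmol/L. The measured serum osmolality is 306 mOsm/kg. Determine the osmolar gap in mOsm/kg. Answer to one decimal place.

Calculated osmolality = 2·Na + glucose + BUN/2.8
= 2·139 + 4.9 + 9/2.8
= 278 + 4.90 + 3.21
= 286.11 mOsm/kg ≈ 286.1 mOsm/kg
Osmolar gap = measured − calculated = 306 − 286.1 = 19.9 mOsm/kg

19.9 mOsm/kg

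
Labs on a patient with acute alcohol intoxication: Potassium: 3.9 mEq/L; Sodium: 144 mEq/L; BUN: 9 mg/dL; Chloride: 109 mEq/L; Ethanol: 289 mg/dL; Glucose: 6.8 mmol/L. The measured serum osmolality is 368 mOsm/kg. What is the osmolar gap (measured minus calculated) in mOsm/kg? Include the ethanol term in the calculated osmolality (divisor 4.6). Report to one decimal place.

Calculated osmolality = 2·Na + glucose + BUN/2.8 + ethanol/4.6
= 2·144 + 6.8 + 9/2.8 + 289/4.6
= 288 + 6.80 + 3.21 + 62.83
= 360.84 mOsm/kg ≈ 360.8 mOsm/kg
Osmolar gap = measured − calculated = 368 − 360.8 = 7.2 mOsm/kg

7.2 mOsm/kg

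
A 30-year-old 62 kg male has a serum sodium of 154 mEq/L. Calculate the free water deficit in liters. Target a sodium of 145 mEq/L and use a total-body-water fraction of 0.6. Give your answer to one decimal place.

TBW = 0.6 · 62 = 37.2 L
Free water deficit = TBW · (Na/145 − 1)
= 37.2 · (154/145 − 1)
= 37.2 · 0.0621
= 2.31 L

2.3 L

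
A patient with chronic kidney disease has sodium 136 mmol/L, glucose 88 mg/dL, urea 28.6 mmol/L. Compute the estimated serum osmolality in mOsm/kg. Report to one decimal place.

305.5 mOsm/kg

Calculated osmolality = 2·Na + glucose/18 + urea
= 2·136 + 88/18 + 28.6
= 272 + 4.89 + 28.60
= 305.49 mOsm/kg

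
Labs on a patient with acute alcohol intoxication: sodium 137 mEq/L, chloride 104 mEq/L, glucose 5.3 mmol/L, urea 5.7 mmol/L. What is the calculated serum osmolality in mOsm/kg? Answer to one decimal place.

Calculated osmolality = 2·Na + glucose + urea
= 2·137 + 5.3 + 5.7
= 274 + 5.30 + 5.70
= 285 mOsm/kg

285.0 mOsm/kg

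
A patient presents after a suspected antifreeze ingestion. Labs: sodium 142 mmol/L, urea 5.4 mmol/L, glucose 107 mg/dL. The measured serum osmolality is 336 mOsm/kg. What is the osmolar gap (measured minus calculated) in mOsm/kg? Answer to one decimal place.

Calculated osmolality = 2·Na + glucose/18 + urea
= 2·142 + 107/18 + 5.4
= 284 + 5.94 + 5.40
= 295.34 mOsm/kg ≈ 295.3 mOsm/kg
Osmolar gap = measured − calculated = 336 − 295.3 = 40.7 mOsm/kg

40.7 mOsm/kg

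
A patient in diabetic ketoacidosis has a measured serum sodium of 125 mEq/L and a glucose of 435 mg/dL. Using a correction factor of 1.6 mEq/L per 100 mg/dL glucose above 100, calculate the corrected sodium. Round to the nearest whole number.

130 mEq/L

Corrected Na = measured Na + 1.6 · (glucose − 100)/100
= 125 + 1.6 · (435 − 100)/100
= 125 + 5.4
= 130.4 mEq/L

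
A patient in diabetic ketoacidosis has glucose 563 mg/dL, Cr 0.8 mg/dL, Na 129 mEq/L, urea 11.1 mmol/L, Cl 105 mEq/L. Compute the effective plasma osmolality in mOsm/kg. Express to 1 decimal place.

289.3 mOsm/kg

Effective osmolality excludes urea (freely permeant across cell membranes):
2·Na + glucose/18
= 2·129 + 563/18
= 258 + 31.28
= 289.28 mOsm/kg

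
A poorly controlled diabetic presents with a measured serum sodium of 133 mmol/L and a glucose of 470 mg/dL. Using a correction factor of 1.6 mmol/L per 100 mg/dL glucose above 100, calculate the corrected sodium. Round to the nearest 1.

139 mmol/L

Corrected Na = measured Na + 1.6 · (glucose − 100)/100
= 133 + 1.6 · (470 − 100)/100
= 133 + 5.9
= 138.9 mmol/L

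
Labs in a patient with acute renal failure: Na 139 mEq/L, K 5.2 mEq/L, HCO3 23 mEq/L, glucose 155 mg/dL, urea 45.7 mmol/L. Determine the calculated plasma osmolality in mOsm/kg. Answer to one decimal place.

332.3 mOsm/kg

Calculated osmolality = 2·Na + glucose/18 + urea
= 2·139 + 155/18 + 45.7
= 278 + 8.61 + 45.70
= 332.31 mOsm/kg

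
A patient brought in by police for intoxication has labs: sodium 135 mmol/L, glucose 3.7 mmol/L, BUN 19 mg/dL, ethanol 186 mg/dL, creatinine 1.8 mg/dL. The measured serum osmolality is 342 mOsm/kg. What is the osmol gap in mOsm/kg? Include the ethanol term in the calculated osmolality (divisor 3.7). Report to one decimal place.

11.2 mOsm/kg

Calculated osmolality = 2·Na + glucose + BUN/2.8 + ethanol/3.7
= 2·135 + 3.7 + 19/2.8 + 186/3.7
= 270 + 3.70 + 6.79 + 50.27
= 330.76 mOsm/kg ≈ 330.8 mOsm/kg
Osmolar gap = measured − calculated = 342 − 330.8 = 11.2 mOsm/kg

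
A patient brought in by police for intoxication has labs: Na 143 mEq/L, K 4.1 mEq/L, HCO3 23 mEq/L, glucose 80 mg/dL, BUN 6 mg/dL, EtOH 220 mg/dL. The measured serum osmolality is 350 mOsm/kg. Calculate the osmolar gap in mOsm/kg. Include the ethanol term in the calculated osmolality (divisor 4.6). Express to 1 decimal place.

9.6 mOsm/kg

Calculated osmolality = 2·Na + glucose/18 + BUN/2.8 + ethanol/4.6
= 2·143 + 80/18 + 6/2.8 + 220/4.6
= 286 + 4.44 + 2.14 + 47.83
= 340.41 mOsm/kg ≈ 340.4 mOsm/kg
Osmolar gap = measured − calculated = 350 − 340.4 = 9.6 mOsm/kg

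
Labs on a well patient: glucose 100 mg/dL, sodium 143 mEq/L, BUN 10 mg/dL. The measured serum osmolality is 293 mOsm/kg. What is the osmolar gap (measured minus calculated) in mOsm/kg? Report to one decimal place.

Calculated osmolality = 2·Na + glucose/18 + BUN/2.8
= 2·143 + 100/18 + 10/2.8
= 286 + 5.56 + 3.57
= 295.13 mOsm/kg ≈ 295.1 mOsm/kg
Osmolar gap = measured − calculated = 293 − 295.1 = -2.1 mOsm/kg

-2.1 mOsm/kg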